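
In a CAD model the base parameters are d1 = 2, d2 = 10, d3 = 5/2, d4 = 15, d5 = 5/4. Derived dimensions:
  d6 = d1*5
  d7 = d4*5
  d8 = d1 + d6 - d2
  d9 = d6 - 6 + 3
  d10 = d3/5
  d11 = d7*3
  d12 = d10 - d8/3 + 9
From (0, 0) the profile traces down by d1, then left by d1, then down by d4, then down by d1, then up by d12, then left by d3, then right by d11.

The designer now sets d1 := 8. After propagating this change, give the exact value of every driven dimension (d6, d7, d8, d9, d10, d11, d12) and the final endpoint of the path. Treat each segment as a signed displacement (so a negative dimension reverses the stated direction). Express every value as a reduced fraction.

d6 = 40
d7 = 75
d8 = 38
d9 = 37
d10 = 1/2
d11 = 225
d12 = -19/6
endpoint = (429/2, -205/6)

Apply edit: d1 := 8
  d6 = d1*5 = 40
  d7 = d4*5 = 75
  d8 = d1 + d6 - d2 = 38
  d9 = d6 - 6 + 3 = 37
  d10 = d3/5 = 1/2
  d11 = d7*3 = 225
  d12 = d10 - d8/3 + 9 = -19/6
Walk from origin (0, 0):
  seg 1: down by d1 = 8 → (0, -8)
  seg 2: left by d1 = 8 → (-8, -8)
  seg 3: down by d4 = 15 → (-8, -23)
  seg 4: down by d1 = 8 → (-8, -31)
  seg 5: up by d12 = -19/6 → (-8, -205/6)
  seg 6: left by d3 = 5/2 → (-21/2, -205/6)
  seg 7: right by d11 = 225 → (429/2, -205/6)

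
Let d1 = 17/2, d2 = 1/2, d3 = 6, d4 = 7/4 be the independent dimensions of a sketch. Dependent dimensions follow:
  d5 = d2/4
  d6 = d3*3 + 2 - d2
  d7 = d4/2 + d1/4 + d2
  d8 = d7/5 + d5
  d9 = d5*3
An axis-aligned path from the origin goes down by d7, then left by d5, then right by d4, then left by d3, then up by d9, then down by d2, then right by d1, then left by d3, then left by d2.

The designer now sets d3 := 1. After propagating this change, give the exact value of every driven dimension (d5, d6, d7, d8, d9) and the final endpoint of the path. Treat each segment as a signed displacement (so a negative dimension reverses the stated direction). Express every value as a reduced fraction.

d5 = 1/8
d6 = 9/2
d7 = 7/2
d8 = 33/40
d9 = 3/8
endpoint = (61/8, -29/8)

Apply edit: d3 := 1
  d5 = d2/4 = 1/8
  d6 = d3*3 + 2 - d2 = 9/2
  d7 = d4/2 + d1/4 + d2 = 7/2
  d8 = d7/5 + d5 = 33/40
  d9 = d5*3 = 3/8
Walk from origin (0, 0):
  seg 1: down by d7 = 7/2 → (0, -7/2)
  seg 2: left by d5 = 1/8 → (-1/8, -7/2)
  seg 3: right by d4 = 7/4 → (13/8, -7/2)
  seg 4: left by d3 = 1 → (5/8, -7/2)
  seg 5: up by d9 = 3/8 → (5/8, -25/8)
  seg 6: down by d2 = 1/2 → (5/8, -29/8)
  seg 7: right by d1 = 17/2 → (73/8, -29/8)
  seg 8: left by d3 = 1 → (65/8, -29/8)
  seg 9: left by d2 = 1/2 → (61/8, -29/8)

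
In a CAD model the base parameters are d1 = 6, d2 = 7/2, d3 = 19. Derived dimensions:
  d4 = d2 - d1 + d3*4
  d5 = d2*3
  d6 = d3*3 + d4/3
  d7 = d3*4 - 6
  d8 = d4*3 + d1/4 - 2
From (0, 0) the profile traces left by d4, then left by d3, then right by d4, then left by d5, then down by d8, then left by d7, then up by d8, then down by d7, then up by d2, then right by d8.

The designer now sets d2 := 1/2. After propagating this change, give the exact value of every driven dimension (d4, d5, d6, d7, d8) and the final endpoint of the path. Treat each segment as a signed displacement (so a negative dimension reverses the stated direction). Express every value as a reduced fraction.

Apply edit: d2 := 1/2
  d4 = d2 - d1 + d3*4 = 141/2
  d5 = d2*3 = 3/2
  d6 = d3*3 + d4/3 = 161/2
  d7 = d3*4 - 6 = 70
  d8 = d4*3 + d1/4 - 2 = 211
Walk from origin (0, 0):
  seg 1: left by d4 = 141/2 → (-141/2, 0)
  seg 2: left by d3 = 19 → (-179/2, 0)
  seg 3: right by d4 = 141/2 → (-19, 0)
  seg 4: left by d5 = 3/2 → (-41/2, 0)
  seg 5: down by d8 = 211 → (-41/2, -211)
  seg 6: left by d7 = 70 → (-181/2, -211)
  seg 7: up by d8 = 211 → (-181/2, 0)
  seg 8: down by d7 = 70 → (-181/2, -70)
  seg 9: up by d2 = 1/2 → (-181/2, -139/2)
  seg 10: right by d8 = 211 → (241/2, -139/2)

d4 = 141/2
d5 = 3/2
d6 = 161/2
d7 = 70
d8 = 211
endpoint = (241/2, -139/2)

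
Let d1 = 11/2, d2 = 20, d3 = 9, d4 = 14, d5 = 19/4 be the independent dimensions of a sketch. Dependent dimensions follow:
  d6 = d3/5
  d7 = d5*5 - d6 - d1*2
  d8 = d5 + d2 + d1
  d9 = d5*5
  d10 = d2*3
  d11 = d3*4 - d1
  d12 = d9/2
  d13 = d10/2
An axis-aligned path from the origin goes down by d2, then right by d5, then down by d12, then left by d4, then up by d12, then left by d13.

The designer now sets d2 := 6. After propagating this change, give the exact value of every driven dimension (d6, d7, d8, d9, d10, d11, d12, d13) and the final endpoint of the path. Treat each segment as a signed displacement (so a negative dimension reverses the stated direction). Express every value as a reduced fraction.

d6 = 9/5
d7 = 219/20
d8 = 65/4
d9 = 95/4
d10 = 18
d11 = 61/2
d12 = 95/8
d13 = 9
endpoint = (-73/4, -6)

Apply edit: d2 := 6
  d6 = d3/5 = 9/5
  d7 = d5*5 - d6 - d1*2 = 219/20
  d8 = d5 + d2 + d1 = 65/4
  d9 = d5*5 = 95/4
  d10 = d2*3 = 18
  d11 = d3*4 - d1 = 61/2
  d12 = d9/2 = 95/8
  d13 = d10/2 = 9
Walk from origin (0, 0):
  seg 1: down by d2 = 6 → (0, -6)
  seg 2: right by d5 = 19/4 → (19/4, -6)
  seg 3: down by d12 = 95/8 → (19/4, -143/8)
  seg 4: left by d4 = 14 → (-37/4, -143/8)
  seg 5: up by d12 = 95/8 → (-37/4, -6)
  seg 6: left by d13 = 9 → (-73/4, -6)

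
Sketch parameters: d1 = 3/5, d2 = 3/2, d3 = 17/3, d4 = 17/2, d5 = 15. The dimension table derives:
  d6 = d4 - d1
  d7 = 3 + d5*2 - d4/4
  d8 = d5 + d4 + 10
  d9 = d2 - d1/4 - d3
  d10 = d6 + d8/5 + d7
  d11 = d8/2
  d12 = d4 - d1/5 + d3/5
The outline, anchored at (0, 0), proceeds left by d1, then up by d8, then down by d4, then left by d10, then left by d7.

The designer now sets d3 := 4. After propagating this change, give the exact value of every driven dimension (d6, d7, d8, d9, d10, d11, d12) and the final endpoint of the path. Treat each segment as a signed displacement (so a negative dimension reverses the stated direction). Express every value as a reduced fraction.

d6 = 79/10
d7 = 247/8
d8 = 67/2
d9 = -53/20
d10 = 1819/40
d11 = 67/4
d12 = 459/50
endpoint = (-1539/20, 25)

Apply edit: d3 := 4
  d6 = d4 - d1 = 79/10
  d7 = 3 + d5*2 - d4/4 = 247/8
  d8 = d5 + d4 + 10 = 67/2
  d9 = d2 - d1/4 - d3 = -53/20
  d10 = d6 + d8/5 + d7 = 1819/40
  d11 = d8/2 = 67/4
  d12 = d4 - d1/5 + d3/5 = 459/50
Walk from origin (0, 0):
  seg 1: left by d1 = 3/5 → (-3/5, 0)
  seg 2: up by d8 = 67/2 → (-3/5, 67/2)
  seg 3: down by d4 = 17/2 → (-3/5, 25)
  seg 4: left by d10 = 1819/40 → (-1843/40, 25)
  seg 5: left by d7 = 247/8 → (-1539/20, 25)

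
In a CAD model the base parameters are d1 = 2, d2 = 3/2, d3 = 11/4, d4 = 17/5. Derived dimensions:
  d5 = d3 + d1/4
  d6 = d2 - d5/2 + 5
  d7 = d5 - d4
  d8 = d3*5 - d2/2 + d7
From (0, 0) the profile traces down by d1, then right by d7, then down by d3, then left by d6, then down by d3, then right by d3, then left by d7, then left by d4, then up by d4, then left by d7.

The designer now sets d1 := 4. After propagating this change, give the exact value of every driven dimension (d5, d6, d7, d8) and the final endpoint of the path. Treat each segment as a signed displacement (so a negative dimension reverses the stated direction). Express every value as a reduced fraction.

d5 = 15/4
d6 = 37/8
d7 = 7/20
d8 = 267/20
endpoint = (-45/8, -61/10)

Apply edit: d1 := 4
  d5 = d3 + d1/4 = 15/4
  d6 = d2 - d5/2 + 5 = 37/8
  d7 = d5 - d4 = 7/20
  d8 = d3*5 - d2/2 + d7 = 267/20
Walk from origin (0, 0):
  seg 1: down by d1 = 4 → (0, -4)
  seg 2: right by d7 = 7/20 → (7/20, -4)
  seg 3: down by d3 = 11/4 → (7/20, -27/4)
  seg 4: left by d6 = 37/8 → (-171/40, -27/4)
  seg 5: down by d3 = 11/4 → (-171/40, -19/2)
  seg 6: right by d3 = 11/4 → (-61/40, -19/2)
  seg 7: left by d7 = 7/20 → (-15/8, -19/2)
  seg 8: left by d4 = 17/5 → (-211/40, -19/2)
  seg 9: up by d4 = 17/5 → (-211/40, -61/10)
  seg 10: left by d7 = 7/20 → (-45/8, -61/10)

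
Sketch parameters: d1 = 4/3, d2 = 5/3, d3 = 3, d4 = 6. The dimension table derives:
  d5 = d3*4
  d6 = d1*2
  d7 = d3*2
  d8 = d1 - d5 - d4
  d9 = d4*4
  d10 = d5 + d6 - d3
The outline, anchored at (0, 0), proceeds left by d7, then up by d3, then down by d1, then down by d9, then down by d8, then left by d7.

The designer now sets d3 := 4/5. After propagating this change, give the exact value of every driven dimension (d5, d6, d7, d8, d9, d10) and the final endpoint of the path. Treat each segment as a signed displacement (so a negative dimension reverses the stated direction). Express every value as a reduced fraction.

d5 = 16/5
d6 = 8/3
d7 = 8/5
d8 = -118/15
d9 = 24
d10 = 76/15
endpoint = (-16/5, -50/3)

Apply edit: d3 := 4/5
  d5 = d3*4 = 16/5
  d6 = d1*2 = 8/3
  d7 = d3*2 = 8/5
  d8 = d1 - d5 - d4 = -118/15
  d9 = d4*4 = 24
  d10 = d5 + d6 - d3 = 76/15
Walk from origin (0, 0):
  seg 1: left by d7 = 8/5 → (-8/5, 0)
  seg 2: up by d3 = 4/5 → (-8/5, 4/5)
  seg 3: down by d1 = 4/3 → (-8/5, -8/15)
  seg 4: down by d9 = 24 → (-8/5, -368/15)
  seg 5: down by d8 = -118/15 → (-8/5, -50/3)
  seg 6: left by d7 = 8/5 → (-16/5, -50/3)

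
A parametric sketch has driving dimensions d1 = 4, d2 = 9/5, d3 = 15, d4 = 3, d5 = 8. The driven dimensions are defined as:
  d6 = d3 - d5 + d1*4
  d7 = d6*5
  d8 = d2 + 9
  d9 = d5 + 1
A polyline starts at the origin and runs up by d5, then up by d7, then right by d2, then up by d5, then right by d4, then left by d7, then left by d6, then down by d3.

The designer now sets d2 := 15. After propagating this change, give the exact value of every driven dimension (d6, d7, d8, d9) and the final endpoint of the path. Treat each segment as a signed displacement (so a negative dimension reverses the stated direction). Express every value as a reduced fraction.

Apply edit: d2 := 15
  d6 = d3 - d5 + d1*4 = 23
  d7 = d6*5 = 115
  d8 = d2 + 9 = 24
  d9 = d5 + 1 = 9
Walk from origin (0, 0):
  seg 1: up by d5 = 8 → (0, 8)
  seg 2: up by d7 = 115 → (0, 123)
  seg 3: right by d2 = 15 → (15, 123)
  seg 4: up by d5 = 8 → (15, 131)
  seg 5: right by d4 = 3 → (18, 131)
  seg 6: left by d7 = 115 → (-97, 131)
  seg 7: left by d6 = 23 → (-120, 131)
  seg 8: down by d3 = 15 → (-120, 116)

d6 = 23
d7 = 115
d8 = 24
d9 = 9
endpoint = (-120, 116)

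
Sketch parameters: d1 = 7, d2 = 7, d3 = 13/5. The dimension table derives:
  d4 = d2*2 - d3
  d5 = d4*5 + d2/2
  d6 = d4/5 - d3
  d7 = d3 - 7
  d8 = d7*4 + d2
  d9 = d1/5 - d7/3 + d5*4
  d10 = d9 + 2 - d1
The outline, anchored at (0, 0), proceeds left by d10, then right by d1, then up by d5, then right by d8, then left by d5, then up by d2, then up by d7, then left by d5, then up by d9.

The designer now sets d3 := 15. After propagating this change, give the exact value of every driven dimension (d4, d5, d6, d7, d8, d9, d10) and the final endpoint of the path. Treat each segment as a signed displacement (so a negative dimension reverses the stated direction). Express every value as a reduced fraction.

Apply edit: d3 := 15
  d4 = d2*2 - d3 = -1
  d5 = d4*5 + d2/2 = -3/2
  d6 = d4/5 - d3 = -76/5
  d7 = d3 - 7 = 8
  d8 = d7*4 + d2 = 39
  d9 = d1/5 - d7/3 + d5*4 = -109/15
  d10 = d9 + 2 - d1 = -184/15
Walk from origin (0, 0):
  seg 1: left by d10 = -184/15 → (184/15, 0)
  seg 2: right by d1 = 7 → (289/15, 0)
  seg 3: up by d5 = -3/2 → (289/15, -3/2)
  seg 4: right by d8 = 39 → (874/15, -3/2)
  seg 5: left by d5 = -3/2 → (1793/30, -3/2)
  seg 6: up by d2 = 7 → (1793/30, 11/2)
  seg 7: up by d7 = 8 → (1793/30, 27/2)
  seg 8: left by d5 = -3/2 → (919/15, 27/2)
  seg 9: up by d9 = -109/15 → (919/15, 187/30)

d4 = -1
d5 = -3/2
d6 = -76/5
d7 = 8
d8 = 39
d9 = -109/15
d10 = -184/15
endpoint = (919/15, 187/30)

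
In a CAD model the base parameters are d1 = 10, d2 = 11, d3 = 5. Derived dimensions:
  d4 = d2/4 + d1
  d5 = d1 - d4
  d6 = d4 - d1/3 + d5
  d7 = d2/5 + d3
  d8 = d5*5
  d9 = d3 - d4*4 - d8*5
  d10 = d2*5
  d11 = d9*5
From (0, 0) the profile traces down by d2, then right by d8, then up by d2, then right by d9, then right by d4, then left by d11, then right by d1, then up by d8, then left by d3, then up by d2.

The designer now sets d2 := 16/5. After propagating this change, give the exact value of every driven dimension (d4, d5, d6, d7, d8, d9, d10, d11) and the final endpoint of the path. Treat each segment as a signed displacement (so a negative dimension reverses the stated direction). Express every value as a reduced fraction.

d4 = 54/5
d5 = -4/5
d6 = 20/3
d7 = 141/25
d8 = -4
d9 = -91/5
d10 = 16
d11 = -91
endpoint = (423/5, -4/5)

Apply edit: d2 := 16/5
  d4 = d2/4 + d1 = 54/5
  d5 = d1 - d4 = -4/5
  d6 = d4 - d1/3 + d5 = 20/3
  d7 = d2/5 + d3 = 141/25
  d8 = d5*5 = -4
  d9 = d3 - d4*4 - d8*5 = -91/5
  d10 = d2*5 = 16
  d11 = d9*5 = -91
Walk from origin (0, 0):
  seg 1: down by d2 = 16/5 → (0, -16/5)
  seg 2: right by d8 = -4 → (-4, -16/5)
  seg 3: up by d2 = 16/5 → (-4, 0)
  seg 4: right by d9 = -91/5 → (-111/5, 0)
  seg 5: right by d4 = 54/5 → (-57/5, 0)
  seg 6: left by d11 = -91 → (398/5, 0)
  seg 7: right by d1 = 10 → (448/5, 0)
  seg 8: up by d8 = -4 → (448/5, -4)
  seg 9: left by d3 = 5 → (423/5, -4)
  seg 10: up by d2 = 16/5 → (423/5, -4/5)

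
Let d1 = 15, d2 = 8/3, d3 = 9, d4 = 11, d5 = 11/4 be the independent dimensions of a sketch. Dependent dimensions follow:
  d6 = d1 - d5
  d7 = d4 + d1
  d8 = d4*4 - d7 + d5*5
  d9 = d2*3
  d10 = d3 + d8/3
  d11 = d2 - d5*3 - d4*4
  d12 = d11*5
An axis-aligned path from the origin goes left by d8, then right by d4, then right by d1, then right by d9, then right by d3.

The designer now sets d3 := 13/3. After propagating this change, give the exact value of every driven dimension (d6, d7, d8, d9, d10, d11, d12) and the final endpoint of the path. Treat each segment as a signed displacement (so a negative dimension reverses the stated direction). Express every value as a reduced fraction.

Apply edit: d3 := 13/3
  d6 = d1 - d5 = 49/4
  d7 = d4 + d1 = 26
  d8 = d4*4 - d7 + d5*5 = 127/4
  d9 = d2*3 = 8
  d10 = d3 + d8/3 = 179/12
  d11 = d2 - d5*3 - d4*4 = -595/12
  d12 = d11*5 = -2975/12
Walk from origin (0, 0):
  seg 1: left by d8 = 127/4 → (-127/4, 0)
  seg 2: right by d4 = 11 → (-83/4, 0)
  seg 3: right by d1 = 15 → (-23/4, 0)
  seg 4: right by d9 = 8 → (9/4, 0)
  seg 5: right by d3 = 13/3 → (79/12, 0)

d6 = 49/4
d7 = 26
d8 = 127/4
d9 = 8
d10 = 179/12
d11 = -595/12
d12 = -2975/12
endpoint = (79/12, 0)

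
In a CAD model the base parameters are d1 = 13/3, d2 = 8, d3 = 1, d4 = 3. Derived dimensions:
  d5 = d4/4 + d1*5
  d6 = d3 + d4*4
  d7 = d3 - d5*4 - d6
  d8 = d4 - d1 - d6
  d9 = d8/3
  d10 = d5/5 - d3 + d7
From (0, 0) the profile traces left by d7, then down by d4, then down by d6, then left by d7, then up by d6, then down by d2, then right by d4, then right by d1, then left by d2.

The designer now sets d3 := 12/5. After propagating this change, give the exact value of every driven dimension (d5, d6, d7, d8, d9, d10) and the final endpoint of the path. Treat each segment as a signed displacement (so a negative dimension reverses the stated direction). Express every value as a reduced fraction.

Apply edit: d3 := 12/5
  d5 = d4/4 + d1*5 = 269/12
  d6 = d3 + d4*4 = 72/5
  d7 = d3 - d5*4 - d6 = -305/3
  d8 = d4 - d1 - d6 = -236/15
  d9 = d8/3 = -236/45
  d10 = d5/5 - d3 + d7 = -1195/12
Walk from origin (0, 0):
  seg 1: left by d7 = -305/3 → (305/3, 0)
  seg 2: down by d4 = 3 → (305/3, -3)
  seg 3: down by d6 = 72/5 → (305/3, -87/5)
  seg 4: left by d7 = -305/3 → (610/3, -87/5)
  seg 5: up by d6 = 72/5 → (610/3, -3)
  seg 6: down by d2 = 8 → (610/3, -11)
  seg 7: right by d4 = 3 → (619/3, -11)
  seg 8: right by d1 = 13/3 → (632/3, -11)
  seg 9: left by d2 = 8 → (608/3, -11)

d5 = 269/12
d6 = 72/5
d7 = -305/3
d8 = -236/15
d9 = -236/45
d10 = -1195/12
endpoint = (608/3, -11)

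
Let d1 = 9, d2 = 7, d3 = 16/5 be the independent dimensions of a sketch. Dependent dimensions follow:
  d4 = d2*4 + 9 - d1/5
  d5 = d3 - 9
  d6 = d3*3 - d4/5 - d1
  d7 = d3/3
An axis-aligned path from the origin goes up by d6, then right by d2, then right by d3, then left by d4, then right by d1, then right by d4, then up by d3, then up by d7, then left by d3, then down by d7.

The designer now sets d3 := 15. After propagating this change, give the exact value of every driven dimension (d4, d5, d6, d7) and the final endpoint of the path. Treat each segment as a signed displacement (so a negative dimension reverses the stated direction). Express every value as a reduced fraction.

d4 = 176/5
d5 = 6
d6 = 724/25
d7 = 5
endpoint = (16, 1099/25)

Apply edit: d3 := 15
  d4 = d2*4 + 9 - d1/5 = 176/5
  d5 = d3 - 9 = 6
  d6 = d3*3 - d4/5 - d1 = 724/25
  d7 = d3/3 = 5
Walk from origin (0, 0):
  seg 1: up by d6 = 724/25 → (0, 724/25)
  seg 2: right by d2 = 7 → (7, 724/25)
  seg 3: right by d3 = 15 → (22, 724/25)
  seg 4: left by d4 = 176/5 → (-66/5, 724/25)
  seg 5: right by d1 = 9 → (-21/5, 724/25)
  seg 6: right by d4 = 176/5 → (31, 724/25)
  seg 7: up by d3 = 15 → (31, 1099/25)
  seg 8: up by d7 = 5 → (31, 1224/25)
  seg 9: left by d3 = 15 → (16, 1224/25)
  seg 10: down by d7 = 5 → (16, 1099/25)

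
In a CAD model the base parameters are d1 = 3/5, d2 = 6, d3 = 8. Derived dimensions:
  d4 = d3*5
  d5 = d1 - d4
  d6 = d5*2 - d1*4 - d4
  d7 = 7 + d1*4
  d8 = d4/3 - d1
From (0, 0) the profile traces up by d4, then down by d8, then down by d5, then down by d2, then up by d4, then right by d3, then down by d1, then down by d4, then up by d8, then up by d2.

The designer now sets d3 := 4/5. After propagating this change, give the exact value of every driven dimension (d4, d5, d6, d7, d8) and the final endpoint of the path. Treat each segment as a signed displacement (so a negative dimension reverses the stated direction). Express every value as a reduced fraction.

d4 = 4
d5 = -17/5
d6 = -66/5
d7 = 47/5
d8 = 11/15
endpoint = (4/5, 34/5)

Apply edit: d3 := 4/5
  d4 = d3*5 = 4
  d5 = d1 - d4 = -17/5
  d6 = d5*2 - d1*4 - d4 = -66/5
  d7 = 7 + d1*4 = 47/5
  d8 = d4/3 - d1 = 11/15
Walk from origin (0, 0):
  seg 1: up by d4 = 4 → (0, 4)
  seg 2: down by d8 = 11/15 → (0, 49/15)
  seg 3: down by d5 = -17/5 → (0, 20/3)
  seg 4: down by d2 = 6 → (0, 2/3)
  seg 5: up by d4 = 4 → (0, 14/3)
  seg 6: right by d3 = 4/5 → (4/5, 14/3)
  seg 7: down by d1 = 3/5 → (4/5, 61/15)
  seg 8: down by d4 = 4 → (4/5, 1/15)
  seg 9: up by d8 = 11/15 → (4/5, 4/5)
  seg 10: up by d2 = 6 → (4/5, 34/5)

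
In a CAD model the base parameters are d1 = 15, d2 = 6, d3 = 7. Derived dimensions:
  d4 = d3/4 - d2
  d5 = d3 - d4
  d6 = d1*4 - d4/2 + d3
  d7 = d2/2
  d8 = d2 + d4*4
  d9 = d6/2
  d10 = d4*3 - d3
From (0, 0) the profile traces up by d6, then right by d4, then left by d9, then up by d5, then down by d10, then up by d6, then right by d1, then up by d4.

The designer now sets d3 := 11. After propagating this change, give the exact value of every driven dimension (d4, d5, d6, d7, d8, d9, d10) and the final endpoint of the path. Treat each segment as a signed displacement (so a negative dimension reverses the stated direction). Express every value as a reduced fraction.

d4 = -13/4
d5 = 57/4
d6 = 581/8
d7 = 3
d8 = -7
d9 = 581/16
d10 = -83/4
endpoint = (-393/16, 177)

Apply edit: d3 := 11
  d4 = d3/4 - d2 = -13/4
  d5 = d3 - d4 = 57/4
  d6 = d1*4 - d4/2 + d3 = 581/8
  d7 = d2/2 = 3
  d8 = d2 + d4*4 = -7
  d9 = d6/2 = 581/16
  d10 = d4*3 - d3 = -83/4
Walk from origin (0, 0):
  seg 1: up by d6 = 581/8 → (0, 581/8)
  seg 2: right by d4 = -13/4 → (-13/4, 581/8)
  seg 3: left by d9 = 581/16 → (-633/16, 581/8)
  seg 4: up by d5 = 57/4 → (-633/16, 695/8)
  seg 5: down by d10 = -83/4 → (-633/16, 861/8)
  seg 6: up by d6 = 581/8 → (-633/16, 721/4)
  seg 7: right by d1 = 15 → (-393/16, 721/4)
  seg 8: up by d4 = -13/4 → (-393/16, 177)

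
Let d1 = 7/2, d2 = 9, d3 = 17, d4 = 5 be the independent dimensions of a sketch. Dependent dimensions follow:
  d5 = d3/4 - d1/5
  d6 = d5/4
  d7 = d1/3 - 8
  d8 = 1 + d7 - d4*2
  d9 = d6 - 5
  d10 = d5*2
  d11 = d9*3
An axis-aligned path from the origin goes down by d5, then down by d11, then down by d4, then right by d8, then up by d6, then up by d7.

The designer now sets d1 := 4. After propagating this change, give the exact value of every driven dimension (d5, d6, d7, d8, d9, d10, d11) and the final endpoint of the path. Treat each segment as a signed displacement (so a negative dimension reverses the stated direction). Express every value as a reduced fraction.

Apply edit: d1 := 4
  d5 = d3/4 - d1/5 = 69/20
  d6 = d5/4 = 69/80
  d7 = d1/3 - 8 = -20/3
  d8 = 1 + d7 - d4*2 = -47/3
  d9 = d6 - 5 = -331/80
  d10 = d5*2 = 69/10
  d11 = d9*3 = -993/80
Walk from origin (0, 0):
  seg 1: down by d5 = 69/20 → (0, -69/20)
  seg 2: down by d11 = -993/80 → (0, 717/80)
  seg 3: down by d4 = 5 → (0, 317/80)
  seg 4: right by d8 = -47/3 → (-47/3, 317/80)
  seg 5: up by d6 = 69/80 → (-47/3, 193/40)
  seg 6: up by d7 = -20/3 → (-47/3, -221/120)

d5 = 69/20
d6 = 69/80
d7 = -20/3
d8 = -47/3
d9 = -331/80
d10 = 69/10
d11 = -993/80
endpoint = (-47/3, -221/120)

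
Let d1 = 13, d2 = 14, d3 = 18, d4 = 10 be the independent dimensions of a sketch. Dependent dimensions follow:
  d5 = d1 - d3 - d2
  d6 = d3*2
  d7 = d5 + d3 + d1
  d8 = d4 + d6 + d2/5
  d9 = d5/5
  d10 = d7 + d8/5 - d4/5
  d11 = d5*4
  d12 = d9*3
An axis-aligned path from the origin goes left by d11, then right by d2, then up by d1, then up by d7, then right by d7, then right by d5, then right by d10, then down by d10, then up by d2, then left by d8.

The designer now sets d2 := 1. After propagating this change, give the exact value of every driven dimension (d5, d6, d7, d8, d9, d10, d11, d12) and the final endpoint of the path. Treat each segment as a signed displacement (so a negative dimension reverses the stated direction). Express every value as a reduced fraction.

Apply edit: d2 := 1
  d5 = d1 - d3 - d2 = -6
  d6 = d3*2 = 36
  d7 = d5 + d3 + d1 = 25
  d8 = d4 + d6 + d2/5 = 231/5
  d9 = d5/5 = -6/5
  d10 = d7 + d8/5 - d4/5 = 806/25
  d11 = d5*4 = -24
  d12 = d9*3 = -18/5
Walk from origin (0, 0):
  seg 1: left by d11 = -24 → (24, 0)
  seg 2: right by d2 = 1 → (25, 0)
  seg 3: up by d1 = 13 → (25, 13)
  seg 4: up by d7 = 25 → (25, 38)
  seg 5: right by d7 = 25 → (50, 38)
  seg 6: right by d5 = -6 → (44, 38)
  seg 7: right by d10 = 806/25 → (1906/25, 38)
  seg 8: down by d10 = 806/25 → (1906/25, 144/25)
  seg 9: up by d2 = 1 → (1906/25, 169/25)
  seg 10: left by d8 = 231/5 → (751/25, 169/25)

d5 = -6
d6 = 36
d7 = 25
d8 = 231/5
d9 = -6/5
d10 = 806/25
d11 = -24
d12 = -18/5
endpoint = (751/25, 169/25)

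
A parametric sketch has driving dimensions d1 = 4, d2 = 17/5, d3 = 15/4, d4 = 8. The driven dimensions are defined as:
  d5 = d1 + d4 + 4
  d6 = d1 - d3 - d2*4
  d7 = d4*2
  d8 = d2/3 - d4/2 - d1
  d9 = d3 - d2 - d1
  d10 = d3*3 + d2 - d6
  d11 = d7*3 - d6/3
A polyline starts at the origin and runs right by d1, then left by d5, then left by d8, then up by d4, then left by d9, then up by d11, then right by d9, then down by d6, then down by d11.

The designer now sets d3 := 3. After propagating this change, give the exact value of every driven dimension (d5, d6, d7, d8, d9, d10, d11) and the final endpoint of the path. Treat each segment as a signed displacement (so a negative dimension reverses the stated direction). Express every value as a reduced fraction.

Apply edit: d3 := 3
  d5 = d1 + d4 + 4 = 16
  d6 = d1 - d3 - d2*4 = -63/5
  d7 = d4*2 = 16
  d8 = d2/3 - d4/2 - d1 = -103/15
  d9 = d3 - d2 - d1 = -22/5
  d10 = d3*3 + d2 - d6 = 25
  d11 = d7*3 - d6/3 = 261/5
Walk from origin (0, 0):
  seg 1: right by d1 = 4 → (4, 0)
  seg 2: left by d5 = 16 → (-12, 0)
  seg 3: left by d8 = -103/15 → (-77/15, 0)
  seg 4: up by d4 = 8 → (-77/15, 8)
  seg 5: left by d9 = -22/5 → (-11/15, 8)
  seg 6: up by d11 = 261/5 → (-11/15, 301/5)
  seg 7: right by d9 = -22/5 → (-77/15, 301/5)
  seg 8: down by d6 = -63/5 → (-77/15, 364/5)
  seg 9: down by d11 = 261/5 → (-77/15, 103/5)

d5 = 16
d6 = -63/5
d7 = 16
d8 = -103/15
d9 = -22/5
d10 = 25
d11 = 261/5
endpoint = (-77/15, 103/5)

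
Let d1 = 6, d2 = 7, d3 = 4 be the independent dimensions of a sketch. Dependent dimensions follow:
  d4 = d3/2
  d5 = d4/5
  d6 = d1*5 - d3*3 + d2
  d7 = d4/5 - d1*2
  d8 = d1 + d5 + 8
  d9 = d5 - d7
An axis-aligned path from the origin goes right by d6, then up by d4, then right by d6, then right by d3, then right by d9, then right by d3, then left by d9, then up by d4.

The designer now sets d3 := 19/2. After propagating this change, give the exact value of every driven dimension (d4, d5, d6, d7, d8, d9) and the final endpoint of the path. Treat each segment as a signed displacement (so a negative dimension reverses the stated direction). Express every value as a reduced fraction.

d4 = 19/4
d5 = 19/20
d6 = 17/2
d7 = -221/20
d8 = 299/20
d9 = 12
endpoint = (36, 19/2)

Apply edit: d3 := 19/2
  d4 = d3/2 = 19/4
  d5 = d4/5 = 19/20
  d6 = d1*5 - d3*3 + d2 = 17/2
  d7 = d4/5 - d1*2 = -221/20
  d8 = d1 + d5 + 8 = 299/20
  d9 = d5 - d7 = 12
Walk from origin (0, 0):
  seg 1: right by d6 = 17/2 → (17/2, 0)
  seg 2: up by d4 = 19/4 → (17/2, 19/4)
  seg 3: right by d6 = 17/2 → (17, 19/4)
  seg 4: right by d3 = 19/2 → (53/2, 19/4)
  seg 5: right by d9 = 12 → (77/2, 19/4)
  seg 6: right by d3 = 19/2 → (48, 19/4)
  seg 7: left by d9 = 12 → (36, 19/4)
  seg 8: up by d4 = 19/4 → (36, 19/2)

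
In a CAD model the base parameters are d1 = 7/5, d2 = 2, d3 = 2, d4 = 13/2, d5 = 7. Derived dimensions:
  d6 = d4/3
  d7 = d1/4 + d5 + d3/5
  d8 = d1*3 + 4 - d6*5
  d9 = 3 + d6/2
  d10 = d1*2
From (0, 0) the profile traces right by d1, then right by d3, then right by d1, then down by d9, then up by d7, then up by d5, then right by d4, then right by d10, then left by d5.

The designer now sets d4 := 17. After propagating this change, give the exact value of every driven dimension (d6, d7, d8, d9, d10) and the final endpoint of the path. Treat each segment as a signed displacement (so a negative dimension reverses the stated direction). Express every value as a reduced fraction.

Apply edit: d4 := 17
  d6 = d4/3 = 17/3
  d7 = d1/4 + d5 + d3/5 = 31/4
  d8 = d1*3 + 4 - d6*5 = -302/15
  d9 = 3 + d6/2 = 35/6
  d10 = d1*2 = 14/5
Walk from origin (0, 0):
  seg 1: right by d1 = 7/5 → (7/5, 0)
  seg 2: right by d3 = 2 → (17/5, 0)
  seg 3: right by d1 = 7/5 → (24/5, 0)
  seg 4: down by d9 = 35/6 → (24/5, -35/6)
  seg 5: up by d7 = 31/4 → (24/5, 23/12)
  seg 6: up by d5 = 7 → (24/5, 107/12)
  seg 7: right by d4 = 17 → (109/5, 107/12)
  seg 8: right by d10 = 14/5 → (123/5, 107/12)
  seg 9: left by d5 = 7 → (88/5, 107/12)

d6 = 17/3
d7 = 31/4
d8 = -302/15
d9 = 35/6
d10 = 14/5
endpoint = (88/5, 107/12)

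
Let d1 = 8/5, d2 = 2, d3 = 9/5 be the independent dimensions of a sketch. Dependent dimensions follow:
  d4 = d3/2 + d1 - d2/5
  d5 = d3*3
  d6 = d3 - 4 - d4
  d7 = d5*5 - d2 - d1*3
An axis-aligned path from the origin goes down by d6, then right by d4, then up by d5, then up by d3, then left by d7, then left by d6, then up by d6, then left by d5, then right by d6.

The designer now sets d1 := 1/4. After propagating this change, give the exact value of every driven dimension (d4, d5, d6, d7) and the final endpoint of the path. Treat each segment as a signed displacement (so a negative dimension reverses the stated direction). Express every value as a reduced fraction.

Apply edit: d1 := 1/4
  d4 = d3/2 + d1 - d2/5 = 3/4
  d5 = d3*3 = 27/5
  d6 = d3 - 4 - d4 = -59/20
  d7 = d5*5 - d2 - d1*3 = 97/4
Walk from origin (0, 0):
  seg 1: down by d6 = -59/20 → (0, 59/20)
  seg 2: right by d4 = 3/4 → (3/4, 59/20)
  seg 3: up by d5 = 27/5 → (3/4, 167/20)
  seg 4: up by d3 = 9/5 → (3/4, 203/20)
  seg 5: left by d7 = 97/4 → (-47/2, 203/20)
  seg 6: left by d6 = -59/20 → (-411/20, 203/20)
  seg 7: up by d6 = -59/20 → (-411/20, 36/5)
  seg 8: left by d5 = 27/5 → (-519/20, 36/5)
  seg 9: right by d6 = -59/20 → (-289/10, 36/5)

d4 = 3/4
d5 = 27/5
d6 = -59/20
d7 = 97/4
endpoint = (-289/10, 36/5)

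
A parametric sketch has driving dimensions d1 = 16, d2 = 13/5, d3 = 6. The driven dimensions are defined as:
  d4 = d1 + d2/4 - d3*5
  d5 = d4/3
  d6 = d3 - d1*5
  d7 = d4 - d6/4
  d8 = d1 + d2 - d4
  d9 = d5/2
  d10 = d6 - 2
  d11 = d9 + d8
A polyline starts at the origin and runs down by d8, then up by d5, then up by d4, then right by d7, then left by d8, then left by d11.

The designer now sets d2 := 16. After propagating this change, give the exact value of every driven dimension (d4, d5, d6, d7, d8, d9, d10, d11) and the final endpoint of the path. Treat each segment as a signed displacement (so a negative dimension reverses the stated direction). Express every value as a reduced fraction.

Apply edit: d2 := 16
  d4 = d1 + d2/4 - d3*5 = -10
  d5 = d4/3 = -10/3
  d6 = d3 - d1*5 = -74
  d7 = d4 - d6/4 = 17/2
  d8 = d1 + d2 - d4 = 42
  d9 = d5/2 = -5/3
  d10 = d6 - 2 = -76
  d11 = d9 + d8 = 121/3
Walk from origin (0, 0):
  seg 1: down by d8 = 42 → (0, -42)
  seg 2: up by d5 = -10/3 → (0, -136/3)
  seg 3: up by d4 = -10 → (0, -166/3)
  seg 4: right by d7 = 17/2 → (17/2, -166/3)
  seg 5: left by d8 = 42 → (-67/2, -166/3)
  seg 6: left by d11 = 121/3 → (-443/6, -166/3)

d4 = -10
d5 = -10/3
d6 = -74
d7 = 17/2
d8 = 42
d9 = -5/3
d10 = -76
d11 = 121/3
endpoint = (-443/6, -166/3)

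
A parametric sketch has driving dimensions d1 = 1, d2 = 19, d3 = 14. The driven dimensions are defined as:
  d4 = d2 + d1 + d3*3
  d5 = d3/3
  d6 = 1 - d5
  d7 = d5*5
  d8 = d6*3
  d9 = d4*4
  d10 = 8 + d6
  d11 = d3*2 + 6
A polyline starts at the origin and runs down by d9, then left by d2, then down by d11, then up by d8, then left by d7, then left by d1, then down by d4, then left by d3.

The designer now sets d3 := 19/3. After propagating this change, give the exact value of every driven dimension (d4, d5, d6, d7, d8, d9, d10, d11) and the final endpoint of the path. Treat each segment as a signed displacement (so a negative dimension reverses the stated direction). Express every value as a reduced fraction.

d4 = 39
d5 = 19/9
d6 = -10/9
d7 = 95/9
d8 = -10/3
d9 = 156
d10 = 62/9
d11 = 56/3
endpoint = (-332/9, -217)

Apply edit: d3 := 19/3
  d4 = d2 + d1 + d3*3 = 39
  d5 = d3/3 = 19/9
  d6 = 1 - d5 = -10/9
  d7 = d5*5 = 95/9
  d8 = d6*3 = -10/3
  d9 = d4*4 = 156
  d10 = 8 + d6 = 62/9
  d11 = d3*2 + 6 = 56/3
Walk from origin (0, 0):
  seg 1: down by d9 = 156 → (0, -156)
  seg 2: left by d2 = 19 → (-19, -156)
  seg 3: down by d11 = 56/3 → (-19, -524/3)
  seg 4: up by d8 = -10/3 → (-19, -178)
  seg 5: left by d7 = 95/9 → (-266/9, -178)
  seg 6: left by d1 = 1 → (-275/9, -178)
  seg 7: down by d4 = 39 → (-275/9, -217)
  seg 8: left by d3 = 19/3 → (-332/9, -217)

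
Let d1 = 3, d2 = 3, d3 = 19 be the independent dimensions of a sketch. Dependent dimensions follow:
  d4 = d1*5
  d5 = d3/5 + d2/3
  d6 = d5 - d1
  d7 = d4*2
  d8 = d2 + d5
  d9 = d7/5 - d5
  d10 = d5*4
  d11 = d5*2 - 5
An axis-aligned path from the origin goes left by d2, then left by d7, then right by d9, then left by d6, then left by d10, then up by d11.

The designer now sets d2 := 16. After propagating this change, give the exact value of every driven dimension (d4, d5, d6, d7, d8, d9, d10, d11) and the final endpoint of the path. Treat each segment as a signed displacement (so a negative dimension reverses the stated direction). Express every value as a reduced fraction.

d4 = 15
d5 = 137/15
d6 = 92/15
d7 = 30
d8 = 377/15
d9 = -47/15
d10 = 548/15
d11 = 199/15
endpoint = (-459/5, 199/15)

Apply edit: d2 := 16
  d4 = d1*5 = 15
  d5 = d3/5 + d2/3 = 137/15
  d6 = d5 - d1 = 92/15
  d7 = d4*2 = 30
  d8 = d2 + d5 = 377/15
  d9 = d7/5 - d5 = -47/15
  d10 = d5*4 = 548/15
  d11 = d5*2 - 5 = 199/15
Walk from origin (0, 0):
  seg 1: left by d2 = 16 → (-16, 0)
  seg 2: left by d7 = 30 → (-46, 0)
  seg 3: right by d9 = -47/15 → (-737/15, 0)
  seg 4: left by d6 = 92/15 → (-829/15, 0)
  seg 5: left by d10 = 548/15 → (-459/5, 0)
  seg 6: up by d11 = 199/15 → (-459/5, 199/15)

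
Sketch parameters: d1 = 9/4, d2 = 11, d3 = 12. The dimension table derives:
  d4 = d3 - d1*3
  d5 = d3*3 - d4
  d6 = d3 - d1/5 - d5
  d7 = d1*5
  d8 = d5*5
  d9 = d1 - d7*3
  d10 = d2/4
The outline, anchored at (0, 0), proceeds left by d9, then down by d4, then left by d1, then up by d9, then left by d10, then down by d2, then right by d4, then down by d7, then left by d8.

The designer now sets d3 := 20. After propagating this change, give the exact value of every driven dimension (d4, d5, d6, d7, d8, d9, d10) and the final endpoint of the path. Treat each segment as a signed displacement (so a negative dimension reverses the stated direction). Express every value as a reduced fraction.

d4 = 53/4
d5 = 187/4
d6 = -136/5
d7 = 45/4
d8 = 935/4
d9 = -63/2
d10 = 11/4
endpoint = (-194, -67)

Apply edit: d3 := 20
  d4 = d3 - d1*3 = 53/4
  d5 = d3*3 - d4 = 187/4
  d6 = d3 - d1/5 - d5 = -136/5
  d7 = d1*5 = 45/4
  d8 = d5*5 = 935/4
  d9 = d1 - d7*3 = -63/2
  d10 = d2/4 = 11/4
Walk from origin (0, 0):
  seg 1: left by d9 = -63/2 → (63/2, 0)
  seg 2: down by d4 = 53/4 → (63/2, -53/4)
  seg 3: left by d1 = 9/4 → (117/4, -53/4)
  seg 4: up by d9 = -63/2 → (117/4, -179/4)
  seg 5: left by d10 = 11/4 → (53/2, -179/4)
  seg 6: down by d2 = 11 → (53/2, -223/4)
  seg 7: right by d4 = 53/4 → (159/4, -223/4)
  seg 8: down by d7 = 45/4 → (159/4, -67)
  seg 9: left by d8 = 935/4 → (-194, -67)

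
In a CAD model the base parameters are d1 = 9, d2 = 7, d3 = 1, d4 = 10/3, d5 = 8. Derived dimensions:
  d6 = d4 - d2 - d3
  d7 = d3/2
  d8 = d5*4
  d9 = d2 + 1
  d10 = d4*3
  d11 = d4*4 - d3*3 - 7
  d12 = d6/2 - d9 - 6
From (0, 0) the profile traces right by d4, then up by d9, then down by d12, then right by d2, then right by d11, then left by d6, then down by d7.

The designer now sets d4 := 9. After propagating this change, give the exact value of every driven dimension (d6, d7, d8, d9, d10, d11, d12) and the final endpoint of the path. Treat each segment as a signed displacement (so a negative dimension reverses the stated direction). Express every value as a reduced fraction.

Apply edit: d4 := 9
  d6 = d4 - d2 - d3 = 1
  d7 = d3/2 = 1/2
  d8 = d5*4 = 32
  d9 = d2 + 1 = 8
  d10 = d4*3 = 27
  d11 = d4*4 - d3*3 - 7 = 26
  d12 = d6/2 - d9 - 6 = -27/2
Walk from origin (0, 0):
  seg 1: right by d4 = 9 → (9, 0)
  seg 2: up by d9 = 8 → (9, 8)
  seg 3: down by d12 = -27/2 → (9, 43/2)
  seg 4: right by d2 = 7 → (16, 43/2)
  seg 5: right by d11 = 26 → (42, 43/2)
  seg 6: left by d6 = 1 → (41, 43/2)
  seg 7: down by d7 = 1/2 → (41, 21)

d6 = 1
d7 = 1/2
d8 = 32
d9 = 8
d10 = 27
d11 = 26
d12 = -27/2
endpoint = (41, 21)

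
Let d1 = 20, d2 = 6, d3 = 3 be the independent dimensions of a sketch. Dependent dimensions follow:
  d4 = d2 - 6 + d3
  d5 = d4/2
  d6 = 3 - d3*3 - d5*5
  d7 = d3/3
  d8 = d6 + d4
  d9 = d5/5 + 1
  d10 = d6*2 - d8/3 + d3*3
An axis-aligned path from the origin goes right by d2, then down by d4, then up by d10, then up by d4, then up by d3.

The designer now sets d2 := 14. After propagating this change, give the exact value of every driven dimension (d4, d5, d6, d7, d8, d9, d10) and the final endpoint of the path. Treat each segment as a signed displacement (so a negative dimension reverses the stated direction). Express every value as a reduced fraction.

Apply edit: d2 := 14
  d4 = d2 - 6 + d3 = 11
  d5 = d4/2 = 11/2
  d6 = 3 - d3*3 - d5*5 = -67/2
  d7 = d3/3 = 1
  d8 = d6 + d4 = -45/2
  d9 = d5/5 + 1 = 21/10
  d10 = d6*2 - d8/3 + d3*3 = -101/2
Walk from origin (0, 0):
  seg 1: right by d2 = 14 → (14, 0)
  seg 2: down by d4 = 11 → (14, -11)
  seg 3: up by d10 = -101/2 → (14, -123/2)
  seg 4: up by d4 = 11 → (14, -101/2)
  seg 5: up by d3 = 3 → (14, -95/2)

d4 = 11
d5 = 11/2
d6 = -67/2
d7 = 1
d8 = -45/2
d9 = 21/10
d10 = -101/2
endpoint = (14, -95/2)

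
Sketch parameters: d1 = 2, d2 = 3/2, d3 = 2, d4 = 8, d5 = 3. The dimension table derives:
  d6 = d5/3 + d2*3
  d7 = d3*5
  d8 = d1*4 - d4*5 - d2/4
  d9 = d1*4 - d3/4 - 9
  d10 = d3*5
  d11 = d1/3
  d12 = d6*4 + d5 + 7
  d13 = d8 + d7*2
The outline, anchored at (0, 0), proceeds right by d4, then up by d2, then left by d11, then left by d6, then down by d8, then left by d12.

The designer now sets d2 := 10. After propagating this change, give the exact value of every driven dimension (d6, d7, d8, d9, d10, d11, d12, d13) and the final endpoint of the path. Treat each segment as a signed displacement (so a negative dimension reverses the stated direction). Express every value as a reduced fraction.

d6 = 31
d7 = 10
d8 = -69/2
d9 = -3/2
d10 = 10
d11 = 2/3
d12 = 134
d13 = -29/2
endpoint = (-473/3, 89/2)

Apply edit: d2 := 10
  d6 = d5/3 + d2*3 = 31
  d7 = d3*5 = 10
  d8 = d1*4 - d4*5 - d2/4 = -69/2
  d9 = d1*4 - d3/4 - 9 = -3/2
  d10 = d3*5 = 10
  d11 = d1/3 = 2/3
  d12 = d6*4 + d5 + 7 = 134
  d13 = d8 + d7*2 = -29/2
Walk from origin (0, 0):
  seg 1: right by d4 = 8 → (8, 0)
  seg 2: up by d2 = 10 → (8, 10)
  seg 3: left by d11 = 2/3 → (22/3, 10)
  seg 4: left by d6 = 31 → (-71/3, 10)
  seg 5: down by d8 = -69/2 → (-71/3, 89/2)
  seg 6: left by d12 = 134 → (-473/3, 89/2)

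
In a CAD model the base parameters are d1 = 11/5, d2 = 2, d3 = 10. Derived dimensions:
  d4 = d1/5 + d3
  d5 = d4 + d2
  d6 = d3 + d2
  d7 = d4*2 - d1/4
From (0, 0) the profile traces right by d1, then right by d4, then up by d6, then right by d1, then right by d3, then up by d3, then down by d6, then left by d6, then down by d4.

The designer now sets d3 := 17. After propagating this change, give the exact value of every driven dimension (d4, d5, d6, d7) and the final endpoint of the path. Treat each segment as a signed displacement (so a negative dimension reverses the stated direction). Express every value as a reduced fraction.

Apply edit: d3 := 17
  d4 = d1/5 + d3 = 436/25
  d5 = d4 + d2 = 486/25
  d6 = d3 + d2 = 19
  d7 = d4*2 - d1/4 = 3433/100
Walk from origin (0, 0):
  seg 1: right by d1 = 11/5 → (11/5, 0)
  seg 2: right by d4 = 436/25 → (491/25, 0)
  seg 3: up by d6 = 19 → (491/25, 19)
  seg 4: right by d1 = 11/5 → (546/25, 19)
  seg 5: right by d3 = 17 → (971/25, 19)
  seg 6: up by d3 = 17 → (971/25, 36)
  seg 7: down by d6 = 19 → (971/25, 17)
  seg 8: left by d6 = 19 → (496/25, 17)
  seg 9: down by d4 = 436/25 → (496/25, -11/25)

d4 = 436/25
d5 = 486/25
d6 = 19
d7 = 3433/100
endpoint = (496/25, -11/25)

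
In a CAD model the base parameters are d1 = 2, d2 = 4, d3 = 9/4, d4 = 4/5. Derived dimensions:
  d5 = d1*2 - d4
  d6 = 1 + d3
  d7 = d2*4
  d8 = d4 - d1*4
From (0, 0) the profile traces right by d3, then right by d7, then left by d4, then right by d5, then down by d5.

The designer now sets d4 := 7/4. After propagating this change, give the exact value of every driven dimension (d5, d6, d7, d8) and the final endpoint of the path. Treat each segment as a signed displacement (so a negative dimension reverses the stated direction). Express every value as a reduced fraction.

Apply edit: d4 := 7/4
  d5 = d1*2 - d4 = 9/4
  d6 = 1 + d3 = 13/4
  d7 = d2*4 = 16
  d8 = d4 - d1*4 = -25/4
Walk from origin (0, 0):
  seg 1: right by d3 = 9/4 → (9/4, 0)
  seg 2: right by d7 = 16 → (73/4, 0)
  seg 3: left by d4 = 7/4 → (33/2, 0)
  seg 4: right by d5 = 9/4 → (75/4, 0)
  seg 5: down by d5 = 9/4 → (75/4, -9/4)

d5 = 9/4
d6 = 13/4
d7 = 16
d8 = -25/4
endpoint = (75/4, -9/4)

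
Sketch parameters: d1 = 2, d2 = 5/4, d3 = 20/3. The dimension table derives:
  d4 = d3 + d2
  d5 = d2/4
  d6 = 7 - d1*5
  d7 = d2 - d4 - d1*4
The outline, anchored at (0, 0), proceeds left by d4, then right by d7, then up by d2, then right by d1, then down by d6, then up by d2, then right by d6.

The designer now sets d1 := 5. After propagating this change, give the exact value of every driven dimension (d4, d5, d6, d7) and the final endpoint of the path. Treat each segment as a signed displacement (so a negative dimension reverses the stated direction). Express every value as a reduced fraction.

d4 = 95/12
d5 = 5/16
d6 = -18
d7 = -80/3
endpoint = (-571/12, 41/2)

Apply edit: d1 := 5
  d4 = d3 + d2 = 95/12
  d5 = d2/4 = 5/16
  d6 = 7 - d1*5 = -18
  d7 = d2 - d4 - d1*4 = -80/3
Walk from origin (0, 0):
  seg 1: left by d4 = 95/12 → (-95/12, 0)
  seg 2: right by d7 = -80/3 → (-415/12, 0)
  seg 3: up by d2 = 5/4 → (-415/12, 5/4)
  seg 4: right by d1 = 5 → (-355/12, 5/4)
  seg 5: down by d6 = -18 → (-355/12, 77/4)
  seg 6: up by d2 = 5/4 → (-355/12, 41/2)
  seg 7: right by d6 = -18 → (-571/12, 41/2)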